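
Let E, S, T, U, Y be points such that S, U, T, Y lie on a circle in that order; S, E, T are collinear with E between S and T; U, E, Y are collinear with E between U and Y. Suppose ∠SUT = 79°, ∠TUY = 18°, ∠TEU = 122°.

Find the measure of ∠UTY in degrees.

1. ∠SYT = 101°  [cyclic SUTY, opposite ∠U+∠Y]
2. ∠TSY = 18°  [same arc TY]
3. ∠SEY = 122°  [vertical angles at E]
4. ∠STY = 61°  [△STY]
5. ∠TEY = 58°  [linear pair at E on ST]
6. ∠TYU = 61°  [△TEY]
7. ∠UTY = 101°  [△UTY]

∠UTY = 101°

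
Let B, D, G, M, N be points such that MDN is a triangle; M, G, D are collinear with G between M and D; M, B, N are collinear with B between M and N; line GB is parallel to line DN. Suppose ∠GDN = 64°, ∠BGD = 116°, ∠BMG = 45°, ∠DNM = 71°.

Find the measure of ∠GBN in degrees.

1. ∠BGM = 64°  [linear pair at G on MD]
2. ∠GBM = 71°  [△MGB]
3. ∠GBN = 109°  [linear pair at B on MN]

∠GBN = 109°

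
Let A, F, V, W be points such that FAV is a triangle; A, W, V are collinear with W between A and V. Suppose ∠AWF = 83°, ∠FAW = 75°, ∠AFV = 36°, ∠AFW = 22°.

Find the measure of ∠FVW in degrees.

1. ∠FAV = 75°  [W on ray AV]
2. ∠AVF = 69°  [△FAV]
3. ∠FVW = 69°  [W on ray VA]

∠FVW = 69°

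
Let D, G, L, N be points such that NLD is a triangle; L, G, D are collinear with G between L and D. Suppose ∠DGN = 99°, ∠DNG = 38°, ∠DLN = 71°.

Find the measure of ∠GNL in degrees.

∠GNL = 28°

1. ∠LGN = 81°  [linear pair at G on LD]
2. ∠GLN = 71°  [G on ray LD]
3. ∠GNL = 28°  [△NLG]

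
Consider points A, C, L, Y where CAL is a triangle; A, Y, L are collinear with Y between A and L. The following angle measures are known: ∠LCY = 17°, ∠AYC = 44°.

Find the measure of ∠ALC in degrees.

1. ∠CYL = 136°  [linear pair at Y on AL]
2. ∠CLY = 27°  [△CYL]
3. ∠ALC = 27°  [Y on ray LA]

∠ALC = 27°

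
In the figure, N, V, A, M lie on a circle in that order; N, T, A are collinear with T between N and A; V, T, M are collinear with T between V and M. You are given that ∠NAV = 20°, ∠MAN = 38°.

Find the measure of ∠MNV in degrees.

∠MNV = 122°

1. ∠NMV = 20°  [same arc NV]
2. ∠MVN = 38°  [same arc NM]
3. ∠MNV = 122°  [△NVM]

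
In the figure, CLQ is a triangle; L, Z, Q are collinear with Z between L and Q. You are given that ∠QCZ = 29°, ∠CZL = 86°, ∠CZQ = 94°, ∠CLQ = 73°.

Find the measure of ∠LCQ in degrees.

1. ∠CQZ = 57°  [△CZQ]
2. ∠CQL = 57°  [Z on ray QL]
3. ∠LCQ = 50°  [△CLQ]

∠LCQ = 50°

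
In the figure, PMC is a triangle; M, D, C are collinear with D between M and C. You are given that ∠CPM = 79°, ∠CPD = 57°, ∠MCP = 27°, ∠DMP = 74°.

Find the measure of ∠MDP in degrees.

∠MDP = 84°

1. ∠DCP = 27°  [D on ray CM]
2. ∠CDP = 96°  [△PDC]
3. ∠MDP = 84°  [linear pair at D on MC]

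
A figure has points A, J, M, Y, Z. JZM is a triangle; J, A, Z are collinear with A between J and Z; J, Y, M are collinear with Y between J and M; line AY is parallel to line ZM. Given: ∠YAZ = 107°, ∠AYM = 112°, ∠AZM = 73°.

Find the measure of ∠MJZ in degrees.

∠MJZ = 39°

1. ∠AYJ = 68°  [linear pair at Y on JM]
2. ∠JZM = 73°  [A on ray ZJ]
3. ∠JMZ = 68°  [AY∥ZM, corresponding at Y]
4. ∠MJZ = 39°  [△JZM]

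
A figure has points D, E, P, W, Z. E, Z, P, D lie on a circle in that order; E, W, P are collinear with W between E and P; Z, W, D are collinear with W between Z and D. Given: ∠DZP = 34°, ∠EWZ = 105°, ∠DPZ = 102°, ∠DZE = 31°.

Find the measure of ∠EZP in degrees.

∠EZP = 65°

1. ∠PWZ = 75°  [linear pair at W on EP]
2. ∠PEZ = 44°  [△EWZ]
3. ∠EPZ = 71°  [△ZWP]
4. ∠EZP = 65°  [△EZP]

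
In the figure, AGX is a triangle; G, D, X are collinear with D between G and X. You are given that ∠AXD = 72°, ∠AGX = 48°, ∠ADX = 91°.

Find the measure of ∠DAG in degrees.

1. ∠AGD = 48°  [D on ray GX]
2. ∠ADG = 89°  [linear pair at D on GX]
3. ∠DAG = 43°  [△AGD]

∠DAG = 43°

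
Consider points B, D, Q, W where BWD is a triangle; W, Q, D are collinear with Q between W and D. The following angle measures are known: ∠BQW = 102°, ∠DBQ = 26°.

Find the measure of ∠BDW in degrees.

1. ∠BQD = 78°  [linear pair at Q on WD]
2. ∠BDQ = 76°  [△BQD]
3. ∠BDW = 76°  [Q on ray DW]

∠BDW = 76°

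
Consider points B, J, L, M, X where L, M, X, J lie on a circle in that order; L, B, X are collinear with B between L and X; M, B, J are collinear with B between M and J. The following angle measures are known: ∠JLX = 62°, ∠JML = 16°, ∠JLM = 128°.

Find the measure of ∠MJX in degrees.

∠MJX = 66°

1. ∠JMX = 62°  [same arc XJ]
2. ∠JXM = 52°  [cyclic LMXJ, opposite ∠L+∠X]
3. ∠MJX = 66°  [△MXJ]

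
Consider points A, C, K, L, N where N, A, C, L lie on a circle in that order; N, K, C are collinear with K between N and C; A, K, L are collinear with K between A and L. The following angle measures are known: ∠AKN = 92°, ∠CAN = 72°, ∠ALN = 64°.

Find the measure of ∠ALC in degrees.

1. ∠ACN = 64°  [same arc NA]
2. ∠ANC = 44°  [△NAC]
3. ∠ALC = 44°  [same arc AC]

∠ALC = 44°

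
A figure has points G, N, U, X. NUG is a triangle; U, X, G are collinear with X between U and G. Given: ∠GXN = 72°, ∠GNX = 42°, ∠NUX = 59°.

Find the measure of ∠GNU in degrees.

1. ∠NGX = 66°  [△NXG]
2. ∠GUN = 59°  [X on ray UG]
3. ∠NGU = 66°  [X on ray GU]
4. ∠GNU = 55°  [△NUG]

∠GNU = 55°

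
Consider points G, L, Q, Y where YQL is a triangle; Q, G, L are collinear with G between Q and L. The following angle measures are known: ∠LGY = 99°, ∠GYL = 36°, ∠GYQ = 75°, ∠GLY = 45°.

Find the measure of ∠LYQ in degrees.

1. ∠QGY = 81°  [linear pair at G on QL]
2. ∠GQY = 24°  [△YQG]
3. ∠QLY = 45°  [G on ray LQ]
4. ∠LQY = 24°  [G on ray QL]
5. ∠LYQ = 111°  [△YQL]

∠LYQ = 111°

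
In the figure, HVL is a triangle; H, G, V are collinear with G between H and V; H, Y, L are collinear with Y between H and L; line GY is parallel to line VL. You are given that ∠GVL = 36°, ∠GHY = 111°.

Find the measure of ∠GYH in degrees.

1. ∠HVL = 36°  [G on ray VH]
2. ∠LHV = 111°  [G on HV, Y on HL]
3. ∠HLV = 33°  [△HVL]
4. ∠GYH = 33°  [GY∥VL, corresponding at Y]

∠GYH = 33°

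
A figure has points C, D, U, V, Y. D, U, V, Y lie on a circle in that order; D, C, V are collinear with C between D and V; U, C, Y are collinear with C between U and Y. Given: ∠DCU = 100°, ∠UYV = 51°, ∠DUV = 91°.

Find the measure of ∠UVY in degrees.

∠UVY = 67°

1. ∠UCV = 80°  [linear pair at C on DV]
2. ∠UDV = 51°  [same arc UV]
3. ∠DVU = 38°  [△DUV]
4. ∠VUY = 62°  [△UCV]
5. ∠UVY = 67°  [△UVY]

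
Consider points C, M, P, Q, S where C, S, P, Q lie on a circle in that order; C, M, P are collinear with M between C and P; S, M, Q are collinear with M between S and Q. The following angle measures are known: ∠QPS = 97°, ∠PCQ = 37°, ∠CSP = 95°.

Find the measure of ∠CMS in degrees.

∠CMS = 76°

1. ∠PSQ = 37°  [same arc PQ]
2. ∠CQP = 85°  [cyclic CSPQ, opposite ∠S+∠Q]
3. ∠PQS = 46°  [△SPQ]
4. ∠CPQ = 58°  [△CPQ]
5. ∠PCS = 46°  [same arc SP]
6. ∠CSQ = 58°  [same arc CQ]
7. ∠CMS = 76°  [△CMS]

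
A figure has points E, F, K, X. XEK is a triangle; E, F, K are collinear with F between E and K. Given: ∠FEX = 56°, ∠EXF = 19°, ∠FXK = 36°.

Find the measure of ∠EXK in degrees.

1. ∠EFX = 105°  [△XEF]
2. ∠KEX = 56°  [F on ray EK]
3. ∠KFX = 75°  [linear pair at F on EK]
4. ∠FKX = 69°  [△XFK]
5. ∠EKX = 69°  [F on ray KE]
6. ∠EXK = 55°  [△XEK]

∠EXK = 55°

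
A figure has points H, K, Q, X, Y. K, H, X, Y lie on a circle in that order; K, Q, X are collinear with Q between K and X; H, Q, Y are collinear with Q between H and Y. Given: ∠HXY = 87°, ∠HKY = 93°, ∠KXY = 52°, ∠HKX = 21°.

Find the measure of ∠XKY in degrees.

1. ∠HYX = 21°  [same arc HX]
2. ∠XHY = 72°  [△HXY]
3. ∠XKY = 72°  [same arc XY]

∠XKY = 72°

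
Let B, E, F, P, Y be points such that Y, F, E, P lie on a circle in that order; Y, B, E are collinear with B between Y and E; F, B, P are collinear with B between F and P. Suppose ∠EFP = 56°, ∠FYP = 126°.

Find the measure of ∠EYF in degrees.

1. ∠FEP = 54°  [cyclic YFEP, opposite ∠Y+∠E]
2. ∠EPF = 70°  [△FEP]
3. ∠EYF = 70°  [same arc FE]

∠EYF = 70°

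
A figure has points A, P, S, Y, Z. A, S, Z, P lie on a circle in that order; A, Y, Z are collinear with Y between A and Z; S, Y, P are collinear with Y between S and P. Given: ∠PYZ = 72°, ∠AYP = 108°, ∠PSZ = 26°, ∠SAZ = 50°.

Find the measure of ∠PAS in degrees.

1. ∠AYS = 72°  [vertical angles at Y]
2. ∠PAZ = 26°  [same arc ZP]
3. ∠ASP = 58°  [△AYS]
4. ∠APS = 46°  [△AYP]
5. ∠PAS = 76°  [△ASP]

∠PAS = 76°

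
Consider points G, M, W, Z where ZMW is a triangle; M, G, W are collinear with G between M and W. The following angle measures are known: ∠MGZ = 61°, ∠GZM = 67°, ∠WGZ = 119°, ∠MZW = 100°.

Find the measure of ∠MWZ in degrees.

∠MWZ = 28°

1. ∠GMZ = 52°  [△ZMG]
2. ∠WMZ = 52°  [G on ray MW]
3. ∠MWZ = 28°  [△ZMW]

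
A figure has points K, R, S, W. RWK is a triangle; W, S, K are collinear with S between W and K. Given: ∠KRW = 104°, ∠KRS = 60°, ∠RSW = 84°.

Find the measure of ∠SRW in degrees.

1. ∠KSR = 96°  [linear pair at S on WK]
2. ∠RKS = 24°  [△RSK]
3. ∠RKW = 24°  [S on ray KW]
4. ∠KWR = 52°  [△RWK]
5. ∠RWS = 52°  [S on ray WK]
6. ∠SRW = 44°  [△RWS]

∠SRW = 44°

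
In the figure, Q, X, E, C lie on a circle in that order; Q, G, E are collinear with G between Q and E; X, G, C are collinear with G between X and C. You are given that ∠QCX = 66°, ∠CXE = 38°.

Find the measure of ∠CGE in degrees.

1. ∠CQE = 38°  [same arc EC]
2. ∠CGQ = 76°  [△QGC]
3. ∠CGE = 104°  [linear pair at G on QE]

∠CGE = 104°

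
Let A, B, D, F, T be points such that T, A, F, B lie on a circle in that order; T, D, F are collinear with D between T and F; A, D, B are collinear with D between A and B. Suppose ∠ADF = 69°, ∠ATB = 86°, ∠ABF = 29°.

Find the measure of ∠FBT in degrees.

∠FBT = 83°

1. ∠BDT = 69°  [vertical angles at D]
2. ∠AFB = 94°  [cyclic TAFB, opposite ∠T+∠F]
3. ∠BAF = 57°  [△AFB]
4. ∠BDF = 111°  [linear pair at D on TF]
5. ∠BTF = 57°  [same arc FB]
6. ∠BFT = 40°  [△FDB]
7. ∠FBT = 83°  [△TFB]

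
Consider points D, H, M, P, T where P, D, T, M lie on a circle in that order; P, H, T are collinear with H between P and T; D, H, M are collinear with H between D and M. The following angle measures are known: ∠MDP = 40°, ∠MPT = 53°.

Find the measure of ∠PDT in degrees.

1. ∠MTP = 40°  [same arc PM]
2. ∠PMT = 87°  [△PTM]
3. ∠PDT = 93°  [cyclic PDTM, opposite ∠D+∠M]

∠PDT = 93°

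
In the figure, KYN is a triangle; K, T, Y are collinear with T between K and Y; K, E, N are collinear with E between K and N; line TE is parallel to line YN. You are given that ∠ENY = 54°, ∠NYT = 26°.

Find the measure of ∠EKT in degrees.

∠EKT = 100°

1. ∠KNY = 54°  [E on ray NK]
2. ∠KYN = 26°  [T on ray YK]
3. ∠NKY = 100°  [△KYN]
4. ∠EKT = 100°  [T on KY, E on KN]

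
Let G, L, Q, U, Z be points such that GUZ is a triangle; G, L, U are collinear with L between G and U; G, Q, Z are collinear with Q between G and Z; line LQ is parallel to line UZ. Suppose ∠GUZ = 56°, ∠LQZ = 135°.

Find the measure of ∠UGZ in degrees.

1. ∠GLQ = 56°  [LQ∥UZ, corresponding at L]
2. ∠GQL = 45°  [linear pair at Q on GZ]
3. ∠LGQ = 79°  [△GLQ]
4. ∠UGZ = 79°  [L on GU, Q on GZ]

∠UGZ = 79°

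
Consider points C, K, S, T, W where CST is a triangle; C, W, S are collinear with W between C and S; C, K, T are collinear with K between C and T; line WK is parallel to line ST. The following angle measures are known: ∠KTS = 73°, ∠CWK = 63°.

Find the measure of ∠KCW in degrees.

∠KCW = 44°

1. ∠CTS = 73°  [K on ray TC]
2. ∠CST = 63°  [WK∥ST, corresponding at W]
3. ∠SCT = 44°  [△CST]
4. ∠KCW = 44°  [W on CS, K on CT]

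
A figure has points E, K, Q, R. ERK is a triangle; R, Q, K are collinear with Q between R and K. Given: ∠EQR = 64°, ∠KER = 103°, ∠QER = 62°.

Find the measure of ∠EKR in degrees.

∠EKR = 23°

1. ∠ERQ = 54°  [△ERQ]
2. ∠ERK = 54°  [Q on ray RK]
3. ∠EKR = 23°  [△ERK]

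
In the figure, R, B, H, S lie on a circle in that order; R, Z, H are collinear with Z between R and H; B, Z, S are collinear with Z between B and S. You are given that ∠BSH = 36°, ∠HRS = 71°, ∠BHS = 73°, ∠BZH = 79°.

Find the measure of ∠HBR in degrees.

1. ∠BRH = 36°  [same arc BH]
2. ∠HBS = 71°  [△BHS]
3. ∠BHR = 30°  [△BZH]
4. ∠HBR = 114°  [△RBH]

∠HBR = 114°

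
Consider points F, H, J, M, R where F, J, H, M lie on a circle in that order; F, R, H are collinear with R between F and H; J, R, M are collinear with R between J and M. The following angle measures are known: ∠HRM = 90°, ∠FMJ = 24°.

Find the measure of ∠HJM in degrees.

1. ∠FRJ = 90°  [vertical angles at R]
2. ∠FHJ = 24°  [same arc FJ]
3. ∠HRJ = 90°  [linear pair at R on FH]
4. ∠HJM = 66°  [△JRH]

∠HJM = 66°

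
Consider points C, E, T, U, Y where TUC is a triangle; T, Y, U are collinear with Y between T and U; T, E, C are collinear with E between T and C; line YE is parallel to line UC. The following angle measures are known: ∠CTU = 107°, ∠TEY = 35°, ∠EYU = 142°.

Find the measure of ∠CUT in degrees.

∠CUT = 38°

1. ∠ETY = 107°  [Y on TU, E on TC]
2. ∠EYT = 38°  [△TYE]
3. ∠CUT = 38°  [YE∥UC, corresponding at Y]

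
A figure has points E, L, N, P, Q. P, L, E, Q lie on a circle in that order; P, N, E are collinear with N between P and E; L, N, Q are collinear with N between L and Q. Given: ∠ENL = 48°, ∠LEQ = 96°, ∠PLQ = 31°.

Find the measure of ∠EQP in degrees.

∠EQP = 82°

1. ∠PNQ = 48°  [vertical angles at N]
2. ∠LPQ = 84°  [cyclic PLEQ, opposite ∠P+∠E]
3. ∠PEQ = 31°  [same arc PQ]
4. ∠LQP = 65°  [△PLQ]
5. ∠EPQ = 67°  [△PNQ]
6. ∠EQP = 82°  [△PEQ]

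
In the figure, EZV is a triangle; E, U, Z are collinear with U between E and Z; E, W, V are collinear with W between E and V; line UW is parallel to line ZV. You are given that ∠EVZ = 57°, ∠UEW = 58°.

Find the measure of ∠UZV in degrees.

∠UZV = 65°

1. ∠EWU = 57°  [UW∥ZV, corresponding at W]
2. ∠EUW = 65°  [△EUW]
3. ∠WUZ = 115°  [linear pair at U on EZ]
4. ∠UZV = 65°  [UW∥ZV, co-interior at Z–U]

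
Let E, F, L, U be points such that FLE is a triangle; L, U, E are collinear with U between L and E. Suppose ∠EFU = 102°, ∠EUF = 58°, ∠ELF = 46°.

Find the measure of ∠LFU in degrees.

∠LFU = 12°

1. ∠FUL = 122°  [linear pair at U on LE]
2. ∠FLU = 46°  [U on ray LE]
3. ∠LFU = 12°  [△FLU]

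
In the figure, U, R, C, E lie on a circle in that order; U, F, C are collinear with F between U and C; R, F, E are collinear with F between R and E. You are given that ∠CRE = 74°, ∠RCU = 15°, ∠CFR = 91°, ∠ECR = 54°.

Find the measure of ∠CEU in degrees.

1. ∠CER = 52°  [△RCE]
2. ∠CUR = 52°  [same arc RC]
3. ∠CRU = 113°  [△URC]
4. ∠CEU = 67°  [cyclic URCE, opposite ∠R+∠E]

∠CEU = 67°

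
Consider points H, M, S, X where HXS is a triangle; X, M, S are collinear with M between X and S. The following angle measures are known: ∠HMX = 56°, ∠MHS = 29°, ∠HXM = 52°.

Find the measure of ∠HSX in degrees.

∠HSX = 27°

1. ∠HMS = 124°  [linear pair at M on XS]
2. ∠HSM = 27°  [△HMS]
3. ∠HSX = 27°  [M on ray SX]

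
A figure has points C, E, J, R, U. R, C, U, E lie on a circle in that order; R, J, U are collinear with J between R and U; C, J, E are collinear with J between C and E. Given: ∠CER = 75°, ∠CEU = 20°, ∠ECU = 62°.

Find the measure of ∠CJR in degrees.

∠CJR = 137°

1. ∠CUR = 75°  [same arc RC]
2. ∠CJU = 43°  [△CJU]
3. ∠CJR = 137°  [linear pair at J on RU]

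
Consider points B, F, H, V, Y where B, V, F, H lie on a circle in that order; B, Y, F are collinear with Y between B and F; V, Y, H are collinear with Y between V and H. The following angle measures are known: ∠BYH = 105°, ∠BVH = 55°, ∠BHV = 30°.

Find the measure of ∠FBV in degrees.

∠FBV = 50°

1. ∠FYV = 105°  [vertical angles at Y]
2. ∠BYV = 75°  [linear pair at Y on BF]
3. ∠FBV = 50°  [△BYV]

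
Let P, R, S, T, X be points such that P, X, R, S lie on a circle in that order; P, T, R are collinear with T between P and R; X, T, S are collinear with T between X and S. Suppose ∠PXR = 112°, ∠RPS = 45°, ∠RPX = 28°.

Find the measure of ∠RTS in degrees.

∠RTS = 85°

1. ∠PSR = 68°  [cyclic PXRS, opposite ∠X+∠S]
2. ∠PRS = 67°  [△PRS]
3. ∠RSX = 28°  [same arc XR]
4. ∠RTS = 85°  [△RTS]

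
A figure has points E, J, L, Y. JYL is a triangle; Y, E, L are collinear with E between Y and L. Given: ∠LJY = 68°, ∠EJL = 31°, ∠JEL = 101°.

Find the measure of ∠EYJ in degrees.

1. ∠ELJ = 48°  [△JEL]
2. ∠JLY = 48°  [E on ray LY]
3. ∠JYL = 64°  [△JYL]
4. ∠EYJ = 64°  [E on ray YL]

∠EYJ = 64°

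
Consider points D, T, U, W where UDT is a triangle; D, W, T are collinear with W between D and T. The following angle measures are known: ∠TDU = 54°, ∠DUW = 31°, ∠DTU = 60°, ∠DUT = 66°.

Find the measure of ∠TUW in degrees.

∠TUW = 35°

1. ∠UDW = 54°  [W on ray DT]
2. ∠DWU = 95°  [△UDW]
3. ∠UTW = 60°  [W on ray TD]
4. ∠TWU = 85°  [linear pair at W on DT]
5. ∠TUW = 35°  [△UWT]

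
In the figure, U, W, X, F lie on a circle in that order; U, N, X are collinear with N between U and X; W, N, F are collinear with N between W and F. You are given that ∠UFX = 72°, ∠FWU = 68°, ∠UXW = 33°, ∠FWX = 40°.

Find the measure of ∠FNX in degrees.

1. ∠UFW = 33°  [same arc UW]
2. ∠FUX = 40°  [same arc XF]
3. ∠FNU = 107°  [△UNF]
4. ∠FNX = 73°  [linear pair at N on UX]

∠FNX = 73°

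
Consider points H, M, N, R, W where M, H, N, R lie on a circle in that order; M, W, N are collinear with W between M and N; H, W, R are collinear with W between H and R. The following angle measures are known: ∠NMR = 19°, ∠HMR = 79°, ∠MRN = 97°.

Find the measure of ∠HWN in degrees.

1. ∠NHR = 19°  [same arc NR]
2. ∠MNR = 64°  [△MNR]
3. ∠HNR = 101°  [cyclic MHNR, opposite ∠M+∠N]
4. ∠HRN = 60°  [△HNR]
5. ∠MHR = 64°  [same arc MR]
6. ∠HMN = 60°  [same arc HN]
7. ∠HWM = 56°  [△MWH]
8. ∠HWN = 124°  [linear pair at W on MN]

∠HWN = 124°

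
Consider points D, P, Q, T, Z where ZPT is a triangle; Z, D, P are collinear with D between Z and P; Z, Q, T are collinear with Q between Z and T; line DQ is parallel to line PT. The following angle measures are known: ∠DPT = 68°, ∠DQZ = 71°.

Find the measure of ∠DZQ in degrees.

∠DZQ = 41°

1. ∠TPZ = 68°  [D on ray PZ]
2. ∠PTZ = 71°  [DQ∥PT, corresponding at Q]
3. ∠PZT = 41°  [△ZPT]
4. ∠DZQ = 41°  [D on ZP, Q on ZT]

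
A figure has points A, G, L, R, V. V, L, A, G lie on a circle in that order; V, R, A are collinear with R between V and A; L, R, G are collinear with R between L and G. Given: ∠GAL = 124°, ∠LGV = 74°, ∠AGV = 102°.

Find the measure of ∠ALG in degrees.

1. ∠LAV = 74°  [same arc VL]
2. ∠ALV = 78°  [cyclic VLAG, opposite ∠L+∠G]
3. ∠AVL = 28°  [△VLA]
4. ∠AGL = 28°  [same arc LA]
5. ∠ALG = 28°  [△LAG]

∠ALG = 28°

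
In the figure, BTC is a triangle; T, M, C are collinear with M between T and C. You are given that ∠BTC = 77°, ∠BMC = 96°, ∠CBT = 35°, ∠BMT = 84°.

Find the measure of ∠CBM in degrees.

1. ∠BCT = 68°  [△BTC]
2. ∠BCM = 68°  [M on ray CT]
3. ∠CBM = 16°  [△BMC]

∠CBM = 16°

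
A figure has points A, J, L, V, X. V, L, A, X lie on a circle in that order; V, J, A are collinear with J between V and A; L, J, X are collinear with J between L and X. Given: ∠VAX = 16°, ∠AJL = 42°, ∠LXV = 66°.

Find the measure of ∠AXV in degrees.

1. ∠VJX = 42°  [vertical angles at J]
2. ∠AVX = 72°  [△VJX]
3. ∠AXV = 92°  [△VAX]

∠AXV = 92°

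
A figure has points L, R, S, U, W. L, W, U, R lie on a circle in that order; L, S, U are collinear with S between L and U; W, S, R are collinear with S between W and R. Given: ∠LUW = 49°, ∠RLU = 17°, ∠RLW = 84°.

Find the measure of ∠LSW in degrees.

1. ∠RWU = 17°  [same arc UR]
2. ∠USW = 114°  [△WSU]
3. ∠LSW = 66°  [linear pair at S on LU]

∠LSW = 66°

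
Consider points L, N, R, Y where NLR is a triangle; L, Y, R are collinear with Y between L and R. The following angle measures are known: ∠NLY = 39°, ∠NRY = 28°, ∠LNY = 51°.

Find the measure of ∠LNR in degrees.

1. ∠NLR = 39°  [Y on ray LR]
2. ∠LRN = 28°  [Y on ray RL]
3. ∠LNR = 113°  [△NLR]

∠LNR = 113°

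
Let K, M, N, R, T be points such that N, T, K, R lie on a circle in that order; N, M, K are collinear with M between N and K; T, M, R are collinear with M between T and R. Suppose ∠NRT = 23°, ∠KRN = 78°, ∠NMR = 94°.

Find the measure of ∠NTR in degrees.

∠NTR = 39°

1. ∠KNR = 63°  [△NMR]
2. ∠NKR = 39°  [△NKR]
3. ∠NTR = 39°  [same arc NR]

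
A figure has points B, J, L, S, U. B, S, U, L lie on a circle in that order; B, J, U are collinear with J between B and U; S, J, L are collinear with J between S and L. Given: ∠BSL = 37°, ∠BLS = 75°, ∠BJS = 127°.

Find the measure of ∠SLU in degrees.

1. ∠BUL = 37°  [same arc BL]
2. ∠LJU = 127°  [vertical angles at J]
3. ∠SLU = 16°  [△UJL]

∠SLU = 16°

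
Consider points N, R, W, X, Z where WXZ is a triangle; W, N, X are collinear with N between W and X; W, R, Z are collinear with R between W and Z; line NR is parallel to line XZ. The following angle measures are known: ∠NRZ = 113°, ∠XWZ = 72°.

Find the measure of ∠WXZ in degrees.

1. ∠NRW = 67°  [linear pair at R on WZ]
2. ∠NWR = 72°  [N on WX, R on WZ]
3. ∠RNW = 41°  [△WNR]
4. ∠WXZ = 41°  [NR∥XZ, corresponding at N]

∠WXZ = 41°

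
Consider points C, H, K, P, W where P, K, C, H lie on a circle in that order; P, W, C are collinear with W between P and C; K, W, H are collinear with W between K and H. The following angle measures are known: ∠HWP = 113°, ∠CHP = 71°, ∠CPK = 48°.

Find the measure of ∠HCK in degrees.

∠HCK = 88°

1. ∠CWK = 113°  [vertical angles at W]
2. ∠CKP = 109°  [cyclic PKCH, opposite ∠K+∠H]
3. ∠CHK = 48°  [same arc KC]
4. ∠KCP = 23°  [△PKC]
5. ∠CKH = 44°  [△KWC]
6. ∠HCK = 88°  [△KCH]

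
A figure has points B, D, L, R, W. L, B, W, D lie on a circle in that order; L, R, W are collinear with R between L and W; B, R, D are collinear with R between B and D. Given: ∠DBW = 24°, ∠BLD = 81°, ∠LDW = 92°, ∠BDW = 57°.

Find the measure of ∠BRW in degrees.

1. ∠LBW = 88°  [cyclic LBWD, opposite ∠B+∠D]
2. ∠BLW = 57°  [same arc BW]
3. ∠BWL = 35°  [△LBW]
4. ∠BRW = 121°  [△BRW]

∠BRW = 121°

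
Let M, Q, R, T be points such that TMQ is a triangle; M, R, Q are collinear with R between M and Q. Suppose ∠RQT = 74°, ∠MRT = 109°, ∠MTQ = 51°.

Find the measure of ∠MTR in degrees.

∠MTR = 16°

1. ∠MQT = 74°  [R on ray QM]
2. ∠QMT = 55°  [△TMQ]
3. ∠RMT = 55°  [R on ray MQ]
4. ∠MTR = 16°  [△TMR]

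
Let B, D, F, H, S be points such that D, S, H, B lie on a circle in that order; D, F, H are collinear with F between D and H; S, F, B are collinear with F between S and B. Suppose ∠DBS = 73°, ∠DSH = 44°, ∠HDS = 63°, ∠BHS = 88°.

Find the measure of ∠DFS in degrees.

∠DFS = 102°

1. ∠DHS = 73°  [same arc DS]
2. ∠HBS = 63°  [same arc SH]
3. ∠BSH = 29°  [△SHB]
4. ∠HFS = 78°  [△SFH]
5. ∠DFS = 102°  [linear pair at F on DH]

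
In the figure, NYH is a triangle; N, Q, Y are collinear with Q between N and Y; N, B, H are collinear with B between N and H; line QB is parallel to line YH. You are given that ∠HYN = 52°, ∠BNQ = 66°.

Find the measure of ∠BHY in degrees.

1. ∠BQN = 52°  [QB∥YH, corresponding at Q]
2. ∠NBQ = 62°  [△NQB]
3. ∠HBQ = 118°  [linear pair at B on NH]
4. ∠BHY = 62°  [QB∥YH, co-interior at H–B]

∠BHY = 62°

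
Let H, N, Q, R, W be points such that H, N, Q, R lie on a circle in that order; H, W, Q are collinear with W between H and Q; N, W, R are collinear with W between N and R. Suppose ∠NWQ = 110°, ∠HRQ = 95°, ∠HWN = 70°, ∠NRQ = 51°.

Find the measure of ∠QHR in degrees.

∠QHR = 26°

1. ∠QWR = 70°  [vertical angles at W]
2. ∠HQR = 59°  [△QWR]
3. ∠QHR = 26°  [△HQR]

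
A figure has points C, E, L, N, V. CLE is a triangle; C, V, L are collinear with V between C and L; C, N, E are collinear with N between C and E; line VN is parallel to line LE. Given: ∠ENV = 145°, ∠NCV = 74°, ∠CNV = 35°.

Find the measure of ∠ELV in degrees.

1. ∠CVN = 71°  [△CVN]
2. ∠LVN = 109°  [linear pair at V on CL]
3. ∠ELV = 71°  [VN∥LE, co-interior at L–V]

∠ELV = 71°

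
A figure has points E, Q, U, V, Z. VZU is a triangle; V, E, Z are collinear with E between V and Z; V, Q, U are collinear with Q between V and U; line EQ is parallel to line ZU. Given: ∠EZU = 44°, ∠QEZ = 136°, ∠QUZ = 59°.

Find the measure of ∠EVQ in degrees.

∠EVQ = 77°

1. ∠UZV = 44°  [E on ray ZV]
2. ∠VUZ = 59°  [Q on ray UV]
3. ∠UVZ = 77°  [△VZU]
4. ∠EVQ = 77°  [E on VZ, Q on VU]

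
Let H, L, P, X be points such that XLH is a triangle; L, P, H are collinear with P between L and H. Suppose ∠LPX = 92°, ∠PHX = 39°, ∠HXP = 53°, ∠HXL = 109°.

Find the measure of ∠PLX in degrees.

∠PLX = 32°

1. ∠LHX = 39°  [P on ray HL]
2. ∠HLX = 32°  [△XLH]
3. ∠PLX = 32°  [P on ray LH]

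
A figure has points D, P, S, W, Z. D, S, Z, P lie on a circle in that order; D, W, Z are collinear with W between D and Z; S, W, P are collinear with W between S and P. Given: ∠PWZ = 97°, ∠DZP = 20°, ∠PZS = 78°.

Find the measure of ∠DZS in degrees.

1. ∠DWS = 97°  [vertical angles at W]
2. ∠SPZ = 63°  [△ZWP]
3. ∠PSZ = 39°  [△SZP]
4. ∠SWZ = 83°  [linear pair at W on DZ]
5. ∠DZS = 58°  [△SWZ]

∠DZS = 58°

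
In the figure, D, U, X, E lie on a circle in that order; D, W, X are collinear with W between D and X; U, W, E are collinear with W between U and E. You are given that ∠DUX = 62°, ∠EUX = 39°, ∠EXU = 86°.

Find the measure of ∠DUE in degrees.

∠DUE = 23°

1. ∠DEX = 118°  [cyclic DUXE, opposite ∠U+∠E]
2. ∠EDX = 39°  [same arc XE]
3. ∠DXE = 23°  [△DXE]
4. ∠DUE = 23°  [same arc DE]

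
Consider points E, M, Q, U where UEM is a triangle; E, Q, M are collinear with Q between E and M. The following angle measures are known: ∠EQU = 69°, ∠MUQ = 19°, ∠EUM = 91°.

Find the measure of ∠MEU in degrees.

1. ∠MQU = 111°  [linear pair at Q on EM]
2. ∠QMU = 50°  [△UQM]
3. ∠EMU = 50°  [Q on ray ME]
4. ∠MEU = 39°  [△UEM]

∠MEU = 39°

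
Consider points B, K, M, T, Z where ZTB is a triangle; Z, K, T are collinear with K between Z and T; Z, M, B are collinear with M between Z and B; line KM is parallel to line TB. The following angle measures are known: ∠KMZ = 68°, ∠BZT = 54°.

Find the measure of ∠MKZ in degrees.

1. ∠TBZ = 68°  [KM∥TB, corresponding at M]
2. ∠BTZ = 58°  [△ZTB]
3. ∠MKZ = 58°  [KM∥TB, corresponding at K]

∠MKZ = 58°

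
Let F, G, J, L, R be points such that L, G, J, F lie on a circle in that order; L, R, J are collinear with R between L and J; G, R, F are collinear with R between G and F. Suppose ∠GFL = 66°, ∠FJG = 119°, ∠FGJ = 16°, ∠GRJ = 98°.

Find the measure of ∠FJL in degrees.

1. ∠FLG = 61°  [cyclic LGJF, opposite ∠L+∠J]
2. ∠FGL = 53°  [△LGF]
3. ∠FJL = 53°  [same arc LF]

∠FJL = 53°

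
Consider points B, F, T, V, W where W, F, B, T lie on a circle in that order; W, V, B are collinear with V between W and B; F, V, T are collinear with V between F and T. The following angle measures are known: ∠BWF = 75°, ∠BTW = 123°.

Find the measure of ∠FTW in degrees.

1. ∠BFW = 57°  [cyclic WFBT, opposite ∠F+∠T]
2. ∠FBW = 48°  [△WFB]
3. ∠FTW = 48°  [same arc WF]

∠FTW = 48°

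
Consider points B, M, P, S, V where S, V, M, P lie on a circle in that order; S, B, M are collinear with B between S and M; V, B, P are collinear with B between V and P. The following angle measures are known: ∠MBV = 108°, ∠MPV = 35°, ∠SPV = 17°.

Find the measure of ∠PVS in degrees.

1. ∠SBV = 72°  [linear pair at B on SM]
2. ∠MSV = 35°  [same arc VM]
3. ∠PVS = 73°  [△SBV]

∠PVS = 73°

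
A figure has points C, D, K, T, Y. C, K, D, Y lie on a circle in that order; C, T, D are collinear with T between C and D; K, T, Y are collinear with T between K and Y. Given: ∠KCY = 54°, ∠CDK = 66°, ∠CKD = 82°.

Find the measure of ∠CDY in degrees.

∠CDY = 60°

1. ∠CYK = 66°  [same arc CK]
2. ∠CKY = 60°  [△CKY]
3. ∠CDY = 60°  [same arc CY]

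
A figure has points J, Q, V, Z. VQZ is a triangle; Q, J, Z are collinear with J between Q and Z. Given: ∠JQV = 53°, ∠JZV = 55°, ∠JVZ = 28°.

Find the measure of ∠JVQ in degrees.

∠JVQ = 44°

1. ∠VJZ = 97°  [△VJZ]
2. ∠QJV = 83°  [linear pair at J on QZ]
3. ∠JVQ = 44°  [△VQJ]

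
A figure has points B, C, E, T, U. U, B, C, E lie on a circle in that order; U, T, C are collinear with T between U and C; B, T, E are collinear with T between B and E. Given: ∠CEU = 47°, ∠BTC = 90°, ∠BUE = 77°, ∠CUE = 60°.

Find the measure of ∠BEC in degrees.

1. ∠BCE = 103°  [cyclic UBCE, opposite ∠U+∠C]
2. ∠CBE = 60°  [same arc CE]
3. ∠BEC = 17°  [△BCE]

∠BEC = 17°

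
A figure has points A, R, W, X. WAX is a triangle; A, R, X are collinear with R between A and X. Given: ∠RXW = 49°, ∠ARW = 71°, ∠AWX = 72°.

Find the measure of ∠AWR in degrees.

∠AWR = 50°

1. ∠AXW = 49°  [R on ray XA]
2. ∠WAX = 59°  [△WAX]
3. ∠RAW = 59°  [R on ray AX]
4. ∠AWR = 50°  [△WAR]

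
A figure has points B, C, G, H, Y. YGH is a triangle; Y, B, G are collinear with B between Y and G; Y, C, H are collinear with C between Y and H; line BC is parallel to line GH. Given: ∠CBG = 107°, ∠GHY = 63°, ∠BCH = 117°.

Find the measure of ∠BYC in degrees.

∠BYC = 44°

1. ∠CBY = 73°  [linear pair at B on YG]
2. ∠BCY = 63°  [BC∥GH, corresponding at C]
3. ∠BYC = 44°  [△YBC]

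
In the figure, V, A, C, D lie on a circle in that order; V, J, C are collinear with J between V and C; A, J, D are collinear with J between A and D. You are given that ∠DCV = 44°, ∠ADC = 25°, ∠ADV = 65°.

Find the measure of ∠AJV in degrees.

1. ∠DAV = 44°  [same arc VD]
2. ∠AVC = 25°  [same arc AC]
3. ∠AJV = 111°  [△VJA]

∠AJV = 111°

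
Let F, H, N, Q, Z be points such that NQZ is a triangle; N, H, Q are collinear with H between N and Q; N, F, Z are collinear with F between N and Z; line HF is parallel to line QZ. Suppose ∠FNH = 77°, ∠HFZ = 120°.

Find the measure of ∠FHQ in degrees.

1. ∠HFN = 60°  [linear pair at F on NZ]
2. ∠FHN = 43°  [△NHF]
3. ∠FHQ = 137°  [linear pair at H on NQ]

∠FHQ = 137°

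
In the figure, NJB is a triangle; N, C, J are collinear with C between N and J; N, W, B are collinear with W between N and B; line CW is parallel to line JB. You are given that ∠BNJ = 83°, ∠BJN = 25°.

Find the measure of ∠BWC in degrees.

∠BWC = 108°

1. ∠JBN = 72°  [△NJB]
2. ∠CWN = 72°  [CW∥JB, corresponding at W]
3. ∠BWC = 108°  [linear pair at W on NB]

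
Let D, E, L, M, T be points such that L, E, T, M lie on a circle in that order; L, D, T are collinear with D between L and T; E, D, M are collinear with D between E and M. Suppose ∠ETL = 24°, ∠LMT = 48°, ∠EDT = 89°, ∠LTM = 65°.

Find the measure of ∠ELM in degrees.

1. ∠EML = 24°  [same arc LE]
2. ∠LEM = 65°  [same arc LM]
3. ∠ELM = 91°  [△LEM]

∠ELM = 91°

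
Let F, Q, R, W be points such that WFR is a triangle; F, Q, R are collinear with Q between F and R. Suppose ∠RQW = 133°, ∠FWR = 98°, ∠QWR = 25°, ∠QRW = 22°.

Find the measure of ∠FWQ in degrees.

1. ∠FQW = 47°  [linear pair at Q on FR]
2. ∠FRW = 22°  [Q on ray RF]
3. ∠RFW = 60°  [△WFR]
4. ∠QFW = 60°  [Q on ray FR]
5. ∠FWQ = 73°  [△WFQ]

∠FWQ = 73°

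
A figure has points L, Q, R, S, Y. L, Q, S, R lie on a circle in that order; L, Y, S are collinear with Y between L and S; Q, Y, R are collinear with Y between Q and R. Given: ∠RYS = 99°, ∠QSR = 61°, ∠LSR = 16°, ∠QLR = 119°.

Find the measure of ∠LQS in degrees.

1. ∠LYQ = 99°  [vertical angles at Y]
2. ∠QRS = 65°  [△SYR]
3. ∠RQS = 54°  [△QSR]
4. ∠LQR = 16°  [same arc LR]
5. ∠QYS = 81°  [linear pair at Y on LS]
6. ∠QLS = 65°  [△LYQ]
7. ∠LSQ = 45°  [△QYS]
8. ∠LQS = 70°  [△LQS]

∠LQS = 70°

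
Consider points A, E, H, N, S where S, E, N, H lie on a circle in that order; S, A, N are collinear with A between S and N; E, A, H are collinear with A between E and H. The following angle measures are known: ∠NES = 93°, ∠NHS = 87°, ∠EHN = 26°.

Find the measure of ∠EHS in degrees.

∠EHS = 61°

1. ∠ESN = 26°  [same arc EN]
2. ∠ENS = 61°  [△SEN]
3. ∠EHS = 61°  [same arc SE]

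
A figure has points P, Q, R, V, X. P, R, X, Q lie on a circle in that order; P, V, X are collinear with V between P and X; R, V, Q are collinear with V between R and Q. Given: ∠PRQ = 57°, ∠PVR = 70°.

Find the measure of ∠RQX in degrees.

1. ∠PXQ = 57°  [same arc PQ]
2. ∠QVX = 70°  [vertical angles at V]
3. ∠RQX = 53°  [△XVQ]

∠RQX = 53°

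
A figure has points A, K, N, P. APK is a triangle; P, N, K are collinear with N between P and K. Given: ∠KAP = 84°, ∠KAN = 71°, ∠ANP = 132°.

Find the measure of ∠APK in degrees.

∠APK = 35°

1. ∠ANK = 48°  [linear pair at N on PK]
2. ∠AKN = 61°  [△ANK]
3. ∠AKP = 61°  [N on ray KP]
4. ∠APK = 35°  [△APK]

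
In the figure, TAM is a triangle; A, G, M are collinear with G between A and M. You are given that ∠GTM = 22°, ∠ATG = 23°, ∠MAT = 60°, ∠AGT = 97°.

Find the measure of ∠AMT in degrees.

1. ∠MGT = 83°  [linear pair at G on AM]
2. ∠GMT = 75°  [△TGM]
3. ∠AMT = 75°  [G on ray MA]

∠AMT = 75°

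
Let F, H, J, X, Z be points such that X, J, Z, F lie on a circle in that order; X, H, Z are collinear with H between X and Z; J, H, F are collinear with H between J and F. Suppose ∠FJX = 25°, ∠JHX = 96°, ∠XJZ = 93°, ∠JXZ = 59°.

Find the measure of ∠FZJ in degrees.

1. ∠JHZ = 84°  [linear pair at H on XZ]
2. ∠JZX = 28°  [△XJZ]
3. ∠JFZ = 59°  [same arc JZ]
4. ∠FJZ = 68°  [△JHZ]
5. ∠FZJ = 53°  [△JZF]

∠FZJ = 53°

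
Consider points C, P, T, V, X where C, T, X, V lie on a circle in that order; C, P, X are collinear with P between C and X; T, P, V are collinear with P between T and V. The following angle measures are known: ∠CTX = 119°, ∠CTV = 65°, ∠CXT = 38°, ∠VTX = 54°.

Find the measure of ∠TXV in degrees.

1. ∠TCX = 23°  [△CTX]
2. ∠TVX = 23°  [same arc TX]
3. ∠TXV = 103°  [△TXV]

∠TXV = 103°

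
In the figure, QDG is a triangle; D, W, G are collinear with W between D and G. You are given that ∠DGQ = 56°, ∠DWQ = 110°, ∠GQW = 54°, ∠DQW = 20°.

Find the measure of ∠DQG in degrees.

∠DQG = 74°

1. ∠QDW = 50°  [△QDW]
2. ∠GDQ = 50°  [W on ray DG]
3. ∠DQG = 74°  [△QDG]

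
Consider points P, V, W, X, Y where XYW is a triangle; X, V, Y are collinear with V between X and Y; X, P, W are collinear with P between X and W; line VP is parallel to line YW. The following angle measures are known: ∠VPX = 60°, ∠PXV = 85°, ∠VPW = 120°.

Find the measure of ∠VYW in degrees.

∠VYW = 35°

1. ∠PVX = 35°  [△XVP]
2. ∠PVY = 145°  [linear pair at V on XY]
3. ∠VYW = 35°  [VP∥YW, co-interior at Y–V]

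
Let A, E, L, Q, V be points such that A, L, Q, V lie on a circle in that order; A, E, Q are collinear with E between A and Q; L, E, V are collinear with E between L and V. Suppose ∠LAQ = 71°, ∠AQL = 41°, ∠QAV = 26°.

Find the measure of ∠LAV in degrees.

1. ∠LVQ = 71°  [same arc LQ]
2. ∠QLV = 26°  [same arc QV]
3. ∠LQV = 83°  [△LQV]
4. ∠LAV = 97°  [cyclic ALQV, opposite ∠A+∠Q]

∠LAV = 97°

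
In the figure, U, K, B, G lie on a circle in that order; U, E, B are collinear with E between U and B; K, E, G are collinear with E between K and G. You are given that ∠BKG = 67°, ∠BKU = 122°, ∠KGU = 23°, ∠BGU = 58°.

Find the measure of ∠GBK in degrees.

1. ∠BUG = 67°  [same arc BG]
2. ∠GEU = 90°  [△UEG]
3. ∠GBU = 55°  [△UBG]
4. ∠BEG = 90°  [linear pair at E on UB]
5. ∠BGK = 35°  [△BEG]
6. ∠GBK = 78°  [△KBG]

∠GBK = 78°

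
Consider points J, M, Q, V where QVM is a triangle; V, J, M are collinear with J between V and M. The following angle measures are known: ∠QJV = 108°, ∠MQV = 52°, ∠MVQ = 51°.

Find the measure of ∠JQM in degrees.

∠JQM = 31°

1. ∠MJQ = 72°  [linear pair at J on VM]
2. ∠QMV = 77°  [△QVM]
3. ∠JMQ = 77°  [J on ray MV]
4. ∠JQM = 31°  [△QJM]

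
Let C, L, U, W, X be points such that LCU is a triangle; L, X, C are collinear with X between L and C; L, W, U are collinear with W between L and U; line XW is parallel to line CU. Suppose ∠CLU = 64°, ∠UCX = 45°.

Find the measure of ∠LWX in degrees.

∠LWX = 71°

1. ∠LCU = 45°  [X on ray CL]
2. ∠CUL = 71°  [△LCU]
3. ∠LWX = 71°  [XW∥CU, corresponding at W]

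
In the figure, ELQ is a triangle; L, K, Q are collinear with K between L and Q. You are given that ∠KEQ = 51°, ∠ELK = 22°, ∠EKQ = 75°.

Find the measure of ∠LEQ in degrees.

1. ∠EQK = 54°  [△EKQ]
2. ∠ELQ = 22°  [K on ray LQ]
3. ∠EQL = 54°  [K on ray QL]
4. ∠LEQ = 104°  [△ELQ]

∠LEQ = 104°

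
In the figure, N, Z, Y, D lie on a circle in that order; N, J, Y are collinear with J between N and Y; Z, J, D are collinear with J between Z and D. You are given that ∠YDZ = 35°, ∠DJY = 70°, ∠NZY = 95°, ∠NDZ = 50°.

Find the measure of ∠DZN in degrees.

∠DZN = 75°

1. ∠YNZ = 35°  [same arc ZY]
2. ∠NJZ = 70°  [vertical angles at J]
3. ∠DZN = 75°  [△NJZ]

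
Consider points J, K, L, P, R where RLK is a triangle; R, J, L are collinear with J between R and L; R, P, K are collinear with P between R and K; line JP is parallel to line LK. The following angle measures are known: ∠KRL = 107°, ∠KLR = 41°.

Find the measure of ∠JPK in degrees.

1. ∠LKR = 32°  [△RLK]
2. ∠JPR = 32°  [JP∥LK, corresponding at P]
3. ∠JPK = 148°  [linear pair at P on RK]

∠JPK = 148°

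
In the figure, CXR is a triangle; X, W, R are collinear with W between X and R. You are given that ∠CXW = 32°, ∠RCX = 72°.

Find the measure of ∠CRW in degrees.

1. ∠CXR = 32°  [W on ray XR]
2. ∠CRX = 76°  [△CXR]
3. ∠CRW = 76°  [W on ray RX]

∠CRW = 76°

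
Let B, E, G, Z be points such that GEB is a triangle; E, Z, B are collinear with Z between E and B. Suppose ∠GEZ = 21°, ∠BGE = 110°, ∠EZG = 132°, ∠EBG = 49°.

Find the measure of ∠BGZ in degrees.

1. ∠BZG = 48°  [linear pair at Z on EB]
2. ∠GBZ = 49°  [Z on ray BE]
3. ∠BGZ = 83°  [△GZB]

∠BGZ = 83°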